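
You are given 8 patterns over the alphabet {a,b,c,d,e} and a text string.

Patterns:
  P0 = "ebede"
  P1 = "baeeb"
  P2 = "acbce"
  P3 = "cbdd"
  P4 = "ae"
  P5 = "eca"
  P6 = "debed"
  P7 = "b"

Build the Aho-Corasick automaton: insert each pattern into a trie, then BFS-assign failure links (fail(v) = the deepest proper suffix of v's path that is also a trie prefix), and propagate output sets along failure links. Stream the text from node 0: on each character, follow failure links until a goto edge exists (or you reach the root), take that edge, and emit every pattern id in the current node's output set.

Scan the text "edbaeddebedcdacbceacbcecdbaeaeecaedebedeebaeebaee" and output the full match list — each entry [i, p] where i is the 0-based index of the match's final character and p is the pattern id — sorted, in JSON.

Build automaton:
Trie (insert patterns):
  0='ε' goto a→11 b→6 c→16 d→23 e→1
  1='e' goto b→2 c→21
  2='eb' goto e→3
  3='ebe' goto d→4
  4='ebed' goto e→5
  5='ebede' goto ·  ←P0
  6='b' goto a→7  ←P7
  7='ba' goto e→8
  8='bae' goto e→9
  9='baee' goto b→10
  10='baeeb' goto ·  ←P1
  11='a' goto c→12 e→20
  12='ac' goto b→13
  13='acb' goto c→14
  14='acbc' goto e→15
  15='acbce' goto ·  ←P2
  16='c' goto b→17
  17='cb' goto d→18
  18='cbd' goto d→19
  19='cbdd' goto ·  ←P3
  20='ae' goto ·  ←P4
  21='ec' goto a→22
  22='eca' goto ·  ←P5
  23='d' goto e→24
  24='de' goto b→25
  25='deb' goto e→26
  26='debe' goto d→27
  27='debed' goto ·  ←P6

Failure links (BFS by depth):
  fail(1) 'e': from fail(0)=0 chase 'e': 0 ⇒ 0;  out=∅∪out(0)=∅
  fail(6) 'b': from fail(0)=0 chase 'b': 0 ⇒ 0;  out={7}∪out(0)={7}
  fail(11) 'a': from fail(0)=0 chase 'a': 0 ⇒ 0;  out=∅∪out(0)=∅
  fail(16) 'c': from fail(0)=0 chase 'c': 0 ⇒ 0;  out=∅∪out(0)=∅
  fail(23) 'd': from fail(0)=0 chase 'd': 0 ⇒ 0;  out=∅∪out(0)=∅
  fail(2) 'eb': from fail(1)=0 chase 'b': 0 ⇒ 6;  out=∅∪out(6)={7}
  fail(7) 'ba': from fail(6)=0 chase 'a': 0 ⇒ 11;  out=∅∪out(11)=∅
  fail(12) 'ac': from fail(11)=0 chase 'c': 0 ⇒ 16;  out=∅∪out(16)=∅
  fail(17) 'cb': from fail(16)=0 chase 'b': 0 ⇒ 6;  out=∅∪out(6)={7}
  fail(20) 'ae': from fail(11)=0 chase 'e': 0 ⇒ 1;  out={4}∪out(1)={4}
  fail(21) 'ec': from fail(1)=0 chase 'c': 0 ⇒ 16;  out=∅∪out(16)=∅
  fail(24) 'de': from fail(23)=0 chase 'e': 0 ⇒ 1;  out=∅∪out(1)=∅
  fail(3) 'ebe': from fail(2)=6 chase 'e': 6→0 ⇒ 1;  out=∅∪out(1)=∅
  fail(8) 'bae': from fail(7)=11 chase 'e': 11 ⇒ 20;  out=∅∪out(20)={4}
  fail(13) 'acb': from fail(12)=16 chase 'b': 16 ⇒ 17;  out=∅∪out(17)={7}
  fail(18) 'cbd': from fail(17)=6 chase 'd': 6→0 ⇒ 23;  out=∅∪out(23)=∅
  fail(22) 'eca': from fail(21)=16 chase 'a': 16→0 ⇒ 11;  out={5}∪out(11)={5}
  fail(25) 'deb': from fail(24)=1 chase 'b': 1 ⇒ 2;  out=∅∪out(2)={7}
  fail(4) 'ebed': from fail(3)=1 chase 'd': 1→0 ⇒ 23;  out=∅∪out(23)=∅
  fail(9) 'baee': from fail(8)=20 chase 'e': 20→1→0 ⇒ 1;  out=∅∪out(1)=∅
  fail(14) 'acbc': from fail(13)=17 chase 'c': 17→6→0 ⇒ 16;  out=∅∪out(16)=∅
  fail(19) 'cbdd': from fail(18)=23 chase 'd': 23→0 ⇒ 23;  out={3}∪out(23)={3}
  fail(26) 'debe': from fail(25)=2 chase 'e': 2 ⇒ 3;  out=∅∪out(3)=∅
  fail(5) 'ebede': from fail(4)=23 chase 'e': 23 ⇒ 24;  out={0}∪out(24)={0}
  fail(10) 'baeeb': from fail(9)=1 chase 'b': 1 ⇒ 2;  out={1}∪out(2)={1,7}
  fail(15) 'acbce': from fail(14)=16 chase 'e': 16→0 ⇒ 1;  out={2}∪out(1)={2}
  fail(27) 'debed': from fail(26)=3 chase 'd': 3 ⇒ 4;  out={6}∪out(4)={6}

Scan:
pos 0 'e': at 1
pos 1 'd': at 23 (via fail)
pos 2 'b': at 6 (via fail)  emit P7@[2:2]
pos 3 'a': at 7
pos 4 'e': at 8  emit P4@[3:4]
pos 5 'd': at 23 (via fail)
pos 6 'd': at 23 (via fail)
pos 7 'e': at 24
pos 8 'b': at 25  emit P7@[8:8]
pos 9 'e': at 26
pos 10 'd': at 27  emit P6@[6:10]
pos 11 'c': at 16 (via fail)
pos 12 'd': at 23 (via fail)
pos 13 'a': at 11 (via fail)
pos 14 'c': at 12
pos 15 'b': at 13  emit P7@[15:15]
pos 16 'c': at 14
pos 17 'e': at 15  emit P2@[13:17]
pos 18 'a': at 11 (via fail)
pos 19 'c': at 12
pos 20 'b': at 13  emit P7@[20:20]
pos 21 'c': at 14
pos 22 'e': at 15  emit P2@[18:22]
pos 23 'c': at 21 (via fail)
pos 24 'd': at 23 (via fail)
pos 25 'b': at 6 (via fail)  emit P7@[25:25]
pos 26 'a': at 7
pos 27 'e': at 8  emit P4@[26:27]
pos 28 'a': at 11 (via fail)
pos 29 'e': at 20  emit P4@[28:29]
pos 30 'e': at 1 (via fail)
pos 31 'c': at 21
pos 32 'a': at 22  emit P5@[30:32]
pos 33 'e': at 20 (via fail)  emit P4@[32:33]
pos 34 'd': at 23 (via fail)
pos 35 'e': at 24
pos 36 'b': at 25  emit P7@[36:36]
pos 37 'e': at 26
pos 38 'd': at 27  emit P6@[34:38]
pos 39 'e': at 5 (via fail)  emit P0@[35:39]
pos 40 'e': at 1 (via fail)
pos 41 'b': at 2  emit P7@[41:41]
pos 42 'a': at 7 (via fail)
pos 43 'e': at 8  emit P4@[42:43]
pos 44 'e': at 9
pos 45 'b': at 10  emit P1@[41:45],P7@[45:45]
pos 46 'a': at 7 (via fail)
pos 47 'e': at 8  emit P4@[46:47]
pos 48 'e': at 9

Result: [[2,7],[4,4],[8,7],[10,6],[15,7],[17,2],[20,7],[22,2],[25,7],[27,4],[29,4],[32,5],[33,4],[36,7],[38,6],[39,0],[41,7],[43,4],[45,1],[45,7],[47,4]]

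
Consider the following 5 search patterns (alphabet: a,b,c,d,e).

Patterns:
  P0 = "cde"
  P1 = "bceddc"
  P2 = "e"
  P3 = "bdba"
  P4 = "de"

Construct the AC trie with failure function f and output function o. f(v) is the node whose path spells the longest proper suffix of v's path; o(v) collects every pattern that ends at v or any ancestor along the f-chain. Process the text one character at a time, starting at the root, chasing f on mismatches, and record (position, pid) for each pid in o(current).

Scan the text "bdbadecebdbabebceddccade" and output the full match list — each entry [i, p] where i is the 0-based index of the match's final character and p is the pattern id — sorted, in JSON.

Build automaton:
Trie nodes:
  0='ε' goto b→4 c→1 d→14 e→10
  1='c' goto d→2
  2='cd' goto e→3
  3='cde' goto ·  ←P0
  4='b' goto c→5 d→11
  5='bc' goto e→6
  6='bce' goto d→7
  7='bced' goto d→8
  8='bcedd' goto c→9
  9='bceddc' goto ·  ←P1
  10='e' goto ·  ←P2
  11='bd' goto b→12
  12='bdb' goto a→13
  13='bdba' goto ·  ←P3
  14='d' goto e→15
  15='de' goto ·  ←P4

BFS fail/out derivation:
  fail(1) 'c': from fail(0)=0 chase 'c': 0 ⇒ 0;  out=∅∪out(0)=∅
  fail(4) 'b': from fail(0)=0 chase 'b': 0 ⇒ 0;  out=∅∪out(0)=∅
  fail(10) 'e': from fail(0)=0 chase 'e': 0 ⇒ 0;  out={2}∪out(0)={2}
  fail(14) 'd': from fail(0)=0 chase 'd': 0 ⇒ 0;  out=∅∪out(0)=∅
  fail(2) 'cd': from fail(1)=0 chase 'd': 0 ⇒ 14;  out=∅∪out(14)=∅
  fail(5) 'bc': from fail(4)=0 chase 'c': 0 ⇒ 1;  out=∅∪out(1)=∅
  fail(11) 'bd': from fail(4)=0 chase 'd': 0 ⇒ 14;  out=∅∪out(14)=∅
  fail(15) 'de': from fail(14)=0 chase 'e': 0 ⇒ 10;  out={4}∪out(10)={2,4}
  fail(3) 'cde': from fail(2)=14 chase 'e': 14 ⇒ 15;  out={0}∪out(15)={0,2,4}
  fail(6) 'bce': from fail(5)=1 chase 'e': 1→0 ⇒ 10;  out=∅∪out(10)={2}
  fail(12) 'bdb': from fail(11)=14 chase 'b': 14→0 ⇒ 4;  out=∅∪out(4)=∅
  fail(7) 'bced': from fail(6)=10 chase 'd': 10→0 ⇒ 14;  out=∅∪out(14)=∅
  fail(13) 'bdba': from fail(12)=4 chase 'a': 4→0 ⇒ 0;  out={3}∪out(0)={3}
  fail(8) 'bcedd': from fail(7)=14 chase 'd': 14→0 ⇒ 14;  out=∅∪out(14)=∅
  fail(9) 'bceddc': from fail(8)=14 chase 'c': 14→0 ⇒ 1;  out={1}∪out(1)={1}

Run:
pos 0 'b': at 4
pos 1 'd': at 11
pos 2 'b': at 12
pos 3 'a': at 13  → match P3@[0:3]
pos 4 'd': at 14 (fail-walked)
pos 5 'e': at 15  → match P2@[5:5],P4@[4:5]
pos 6 'c': at 1 (fail-walked)
pos 7 'e': at 10 (fail-walked)  → match P2@[7:7]
pos 8 'b': at 4 (fail-walked)
pos 9 'd': at 11
pos 10 'b': at 12
pos 11 'a': at 13  → match P3@[8:11]
pos 12 'b': at 4 (fail-walked)
pos 13 'e': at 10 (fail-walked)  → match P2@[13:13]
pos 14 'b': at 4 (fail-walked)
pos 15 'c': at 5
pos 16 'e': at 6  → match P2@[16:16]
pos 17 'd': at 7
pos 18 'd': at 8
pos 19 'c': at 9  → match P1@[14:19]
pos 20 'c': at 1 (fail-walked)
pos 21 'a': at 0 (fail-walked)
pos 22 'd': at 14
pos 23 'e': at 15  → match P2@[23:23],P4@[22:23]

All matches (sorted): [[3,3],[5,2],[5,4],[7,2],[11,3],[13,2],[16,2],[19,1],[23,2],[23,4]]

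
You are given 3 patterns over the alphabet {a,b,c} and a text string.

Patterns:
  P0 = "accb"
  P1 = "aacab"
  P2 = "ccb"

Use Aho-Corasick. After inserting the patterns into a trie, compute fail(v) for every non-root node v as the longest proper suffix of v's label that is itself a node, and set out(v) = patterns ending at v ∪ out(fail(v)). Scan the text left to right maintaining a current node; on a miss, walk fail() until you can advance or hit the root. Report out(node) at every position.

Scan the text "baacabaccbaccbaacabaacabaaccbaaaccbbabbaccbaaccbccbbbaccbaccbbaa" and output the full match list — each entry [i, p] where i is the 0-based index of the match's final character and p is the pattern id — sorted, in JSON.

Construct AC machine:
Trie nodes:
  n0 'ε': a→1 c→9
  n1 'a': a→5 c→2
  n2 'ac': c→3
  n3 'acc': b→4
  n4 'accb': ·  ←P0
  n5 'aa': c→6
  n6 'aac': a→7
  n7 'aaca': b→8
  n8 'aacab': ·  ←P1
  n9 'c': c→10
  n10 'cc': b→11
  n11 'ccb': ·  ←P2

BFS fail/out derivation:
  n1('a'): parent n0 fail=0; on 'a' 0 → fail=0;  out ∅∪∅=∅
  n9('c'): parent n0 fail=0; on 'c' 0 → fail=0;  out ∅∪∅=∅
  n2('ac'): parent n1 fail=0; on 'c' 0 → fail=9;  out ∅∪∅=∅
  n5('aa'): parent n1 fail=0; on 'a' 0 → fail=1;  out ∅∪∅=∅
  n10('cc'): parent n9 fail=0; on 'c' 0 → fail=9;  out ∅∪∅=∅
  n3('acc'): parent n2 fail=9; on 'c' 9 → fail=10;  out ∅∪∅=∅
  n6('aac'): parent n5 fail=1; on 'c' 1 → fail=2;  out ∅∪∅=∅
  n11('ccb'): parent n10 fail=9; on 'b' 9→0 → fail=0;  out {2}∪∅={2}
  n4('accb'): parent n3 fail=10; on 'b' 10 → fail=11;  out {0}∪{2}={0,2}
  n7('aaca'): parent n6 fail=2; on 'a' 2→9→0 → fail=1;  out ∅∪∅=∅
  n8('aacab'): parent n7 fail=1; on 'b' 1→0 → fail=0;  out {1}∪∅={1}

Run:
i=0 'b': node 0→0
i=1 'a': node 0→1
i=2 'a': node 1→5
i=3 'c': node 5→6
i=4 'a': node 6→7
i=5 'b': node 7→8  emit P1@[1:5]
i=6 'a': node 8→1 (via fail)
i=7 'c': node 1→2
i=8 'c': node 2→3
i=9 'b': node 3→4  emit P0@[6:9],P2@[7:9]
i=10 'a': node 4→1 (via fail)
i=11 'c': node 1→2
i=12 'c': node 2→3
i=13 'b': node 3→4  emit P0@[10:13],P2@[11:13]
i=14 'a': node 4→1 (via fail)
i=15 'a': node 1→5
i=16 'c': node 5→6
i=17 'a': node 6→7
i=18 'b': node 7→8  emit P1@[14:18]
i=19 'a': node 8→1 (via fail)
i=20 'a': node 1→5
i=21 'c': node 5→6
i=22 'a': node 6→7
i=23 'b': node 7→8  emit P1@[19:23]
i=24 'a': node 8→1 (via fail)
i=25 'a': node 1→5
i=26 'c': node 5→6
i=27 'c': node 6→3 (via fail)
i=28 'b': node 3→4  emit P0@[25:28],P2@[26:28]
i=29 'a': node 4→1 (via fail)
i=30 'a': node 1→5
i=31 'a': node 5→5 (via fail)
i=32 'c': node 5→6
i=33 'c': node 6→3 (via fail)
i=34 'b': node 3→4  emit P0@[31:34],P2@[32:34]
i=35 'b': node 4→0 (via fail)
i=36 'a': node 0→1
i=37 'b': node 1→0 (via fail)
i=38 'b': node 0→0
i=39 'a': node 0→1
i=40 'c': node 1→2
i=41 'c': node 2→3
i=42 'b': node 3→4  emit P0@[39:42],P2@[40:42]
i=43 'a': node 4→1 (via fail)
i=44 'a': node 1→5
i=45 'c': node 5→6
i=46 'c': node 6→3 (via fail)
i=47 'b': node 3→4  emit P0@[44:47],P2@[45:47]
i=48 'c': node 4→9 (via fail)
i=49 'c': node 9→10
i=50 'b': node 10→11  emit P2@[48:50]
i=51 'b': node 11→0 (via fail)
i=52 'b': node 0→0
i=53 'a': node 0→1
i=54 'c': node 1→2
i=55 'c': node 2→3
i=56 'b': node 3→4  emit P0@[53:56],P2@[54:56]
i=57 'a': node 4→1 (via fail)
i=58 'c': node 1→2
i=59 'c': node 2→3
i=60 'b': node 3→4  emit P0@[57:60],P2@[58:60]
i=61 'b': node 4→0 (via fail)
i=62 'a': node 0→1
i=63 'a': node 1→5

Matches: [[5,1],[9,0],[9,2],[13,0],[13,2],[18,1],[23,1],[28,0],[28,2],[34,0],[34,2],[42,0],[42,2],[47,0],[47,2],[50,2],[56,0],[56,2],[60,0],[60,2]]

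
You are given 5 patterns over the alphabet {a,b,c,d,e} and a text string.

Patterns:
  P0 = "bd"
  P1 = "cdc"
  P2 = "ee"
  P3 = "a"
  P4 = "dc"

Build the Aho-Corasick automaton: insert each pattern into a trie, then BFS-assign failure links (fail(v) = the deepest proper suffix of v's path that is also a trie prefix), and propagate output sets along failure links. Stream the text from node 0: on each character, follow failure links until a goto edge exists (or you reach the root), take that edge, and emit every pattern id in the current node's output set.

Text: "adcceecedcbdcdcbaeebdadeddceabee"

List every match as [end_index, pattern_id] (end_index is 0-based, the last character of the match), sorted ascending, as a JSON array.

Build:
Trie nodes:
  n0 'ε': a→8 b→1 c→3 d→9 e→6
  n1 'b': d→2
  n2 'bd': ·  [P0 ends]
  n3 'c': d→4
  n4 'cd': c→5
  n5 'cdc': ·  [P1 ends]
  n6 'e': e→7
  n7 'ee': ·  [P2 ends]
  n8 'a': ·  [P3 ends]
  n9 'd': c→10
  n10 'dc': ·  [P4 ends]

Failure links (BFS by depth):
  n1('b'): parent n0 fail=0; on 'b' 0 → fail=0;  out ∅∪∅=∅
  n3('c'): parent n0 fail=0; on 'c' 0 → fail=0;  out ∅∪∅=∅
  n6('e'): parent n0 fail=0; on 'e' 0 → fail=0;  out ∅∪∅=∅
  n8('a'): parent n0 fail=0; on 'a' 0 → fail=0;  out {3}∪∅={3}
  n9('d'): parent n0 fail=0; on 'd' 0 → fail=0;  out ∅∪∅=∅
  n2('bd'): parent n1 fail=0; on 'd' 0 → fail=9;  out {0}∪∅={0}
  n4('cd'): parent n3 fail=0; on 'd' 0 → fail=9;  out ∅∪∅=∅
  n7('ee'): parent n6 fail=0; on 'e' 0 → fail=6;  out {2}∪∅={2}
  n10('dc'): parent n9 fail=0; on 'c' 0 → fail=3;  out {4}∪∅={4}
  n5('cdc'): parent n4 fail=9; on 'c' 9 → fail=10;  out {1}∪{4}={1,4}

Text stream:
[0] read 'a'  n0⇒n8  ** P3@[0:0]
[1] read 'd'  n8⇒n9 ·f
[2] read 'c'  n9⇒n10  ** P4@[1:2]
[3] read 'c'  n10⇒n3 ·f
[4] read 'e'  n3⇒n6 ·f
[5] read 'e'  n6⇒n7  ** P2@[4:5]
[6] read 'c'  n7⇒n3 ·f
[7] read 'e'  n3⇒n6 ·f
[8] read 'd'  n6⇒n9 ·f
[9] read 'c'  n9⇒n10  ** P4@[8:9]
[10] read 'b'  n10⇒n1 ·f
[11] read 'd'  n1⇒n2  ** P0@[10:11]
[12] read 'c'  n2⇒n10 ·f  ** P4@[11:12]
[13] read 'd'  n10⇒n4 ·f
[14] read 'c'  n4⇒n5  ** P1@[12:14],P4@[13:14]
[15] read 'b'  n5⇒n1 ·f
[16] read 'a'  n1⇒n8 ·f  ** P3@[16:16]
[17] read 'e'  n8⇒n6 ·f
[18] read 'e'  n6⇒n7  ** P2@[17:18]
[19] read 'b'  n7⇒n1 ·f
[20] read 'd'  n1⇒n2  ** P0@[19:20]
[21] read 'a'  n2⇒n8 ·f  ** P3@[21:21]
[22] read 'd'  n8⇒n9 ·f
[23] read 'e'  n9⇒n6 ·f
[24] read 'd'  n6⇒n9 ·f
[25] read 'd'  n9⇒n9 ·f
[26] read 'c'  n9⇒n10  ** P4@[25:26]
[27] read 'e'  n10⇒n6 ·f
[28] read 'a'  n6⇒n8 ·f  ** P3@[28:28]
[29] read 'b'  n8⇒n1 ·f
[30] read 'e'  n1⇒n6 ·f
[31] read 'e'  n6⇒n7  ** P2@[30:31]

Matches: [[0,3],[2,4],[5,2],[9,4],[11,0],[12,4],[14,1],[14,4],[16,3],[18,2],[20,0],[21,3],[26,4],[28,3],[31,2]]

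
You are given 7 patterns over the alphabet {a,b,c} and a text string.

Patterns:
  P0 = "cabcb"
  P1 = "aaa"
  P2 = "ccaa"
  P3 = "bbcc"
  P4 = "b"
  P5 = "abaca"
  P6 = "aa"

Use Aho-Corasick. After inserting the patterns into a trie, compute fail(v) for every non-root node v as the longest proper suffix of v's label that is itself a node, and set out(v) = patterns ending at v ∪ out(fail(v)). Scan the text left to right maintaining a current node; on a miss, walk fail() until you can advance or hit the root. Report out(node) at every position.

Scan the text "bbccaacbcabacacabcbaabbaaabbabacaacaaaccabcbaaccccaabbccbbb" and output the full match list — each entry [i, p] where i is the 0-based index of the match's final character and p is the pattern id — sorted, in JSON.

Build:
Trie nodes:
  0='ε' goto a→6 b→12 c→1
  1='c' goto a→2 c→9
  2='ca' goto b→3
  3='cab' goto c→4
  4='cabc' goto b→5
  5='cabcb' goto ·  [P0 ends]
  6='a' goto a→7 b→16
  7='aa' goto a→8  [P6 ends]
  8='aaa' goto ·  [P1 ends]
  9='cc' goto a→10
  10='cca' goto a→11
  11='ccaa' goto ·  [P2 ends]
  12='b' goto b→13  [P4 ends]
  13='bb' goto c→14
  14='bbc' goto c→15
  15='bbcc' goto ·  [P3 ends]
  16='ab' goto a→17
  17='aba' goto c→18
  18='abac' goto a→19
  19='abaca' goto ·  [P5 ends]

BFS fail/out derivation:
  fail(1) 'c': from fail(0)=0 chase 'c': 0 ⇒ 0;  out=∅∪out(0)=∅
  fail(6) 'a': from fail(0)=0 chase 'a': 0 ⇒ 0;  out=∅∪out(0)=∅
  fail(12) 'b': from fail(0)=0 chase 'b': 0 ⇒ 0;  out={4}∪out(0)={4}
  fail(2) 'ca': from fail(1)=0 chase 'a': 0 ⇒ 6;  out=∅∪out(6)=∅
  fail(7) 'aa': from fail(6)=0 chase 'a': 0 ⇒ 6;  out={6}∪out(6)={6}
  fail(9) 'cc': from fail(1)=0 chase 'c': 0 ⇒ 1;  out=∅∪out(1)=∅
  fail(13) 'bb': from fail(12)=0 chase 'b': 0 ⇒ 12;  out=∅∪out(12)={4}
  fail(16) 'ab': from fail(6)=0 chase 'b': 0 ⇒ 12;  out=∅∪out(12)={4}
  fail(3) 'cab': from fail(2)=6 chase 'b': 6 ⇒ 16;  out=∅∪out(16)={4}
  fail(8) 'aaa': from fail(7)=6 chase 'a': 6 ⇒ 7;  out={1}∪out(7)={1,6}
  fail(10) 'cca': from fail(9)=1 chase 'a': 1 ⇒ 2;  out=∅∪out(2)=∅
  fail(14) 'bbc': from fail(13)=12 chase 'c': 12→0 ⇒ 1;  out=∅∪out(1)=∅
  fail(17) 'aba': from fail(16)=12 chase 'a': 12→0 ⇒ 6;  out=∅∪out(6)=∅
  fail(4) 'cabc': from fail(3)=16 chase 'c': 16→12→0 ⇒ 1;  out=∅∪out(1)=∅
  fail(11) 'ccaa': from fail(10)=2 chase 'a': 2→6 ⇒ 7;  out={2}∪out(7)={2,6}
  fail(15) 'bbcc': from fail(14)=1 chase 'c': 1 ⇒ 9;  out={3}∪out(9)={3}
  fail(18) 'abac': from fail(17)=6 chase 'c': 6→0 ⇒ 1;  out=∅∪out(1)=∅
  fail(5) 'cabcb': from fail(4)=1 chase 'b': 1→0 ⇒ 12;  out={0}∪out(12)={0,4}
  fail(19) 'abaca': from fail(18)=1 chase 'a': 1 ⇒ 2;  out={5}∪out(2)={5}

Run:
[0] read 'b'  n0⇒n12  → match P4@[0:0]
[1] read 'b'  n12⇒n13  → match P4@[1:1]
[2] read 'c'  n13⇒n14
[3] read 'c'  n14⇒n15  → match P3@[0:3]
[4] read 'a'  n15⇒n10 (via fail)
[5] read 'a'  n10⇒n11  → match P2@[2:5],P6@[4:5]
[6] read 'c'  n11⇒n1 (via fail)
[7] read 'b'  n1⇒n12 (via fail)  → match P4@[7:7]
[8] read 'c'  n12⇒n1 (via fail)
[9] read 'a'  n1⇒n2
[10] read 'b'  n2⇒n3  → match P4@[10:10]
[11] read 'a'  n3⇒n17 (via fail)
[12] read 'c'  n17⇒n18
[13] read 'a'  n18⇒n19  → match P5@[9:13]
[14] read 'c'  n19⇒n1 (via fail)
[15] read 'a'  n1⇒n2
[16] read 'b'  n2⇒n3  → match P4@[16:16]
[17] read 'c'  n3⇒n4
[18] read 'b'  n4⇒n5  → match P0@[14:18],P4@[18:18]
[19] read 'a'  n5⇒n6 (via fail)
[20] read 'a'  n6⇒n7  → match P6@[19:20]
[21] read 'b'  n7⇒n16 (via fail)  → match P4@[21:21]
[22] read 'b'  n16⇒n13 (via fail)  → match P4@[22:22]
[23] read 'a'  n13⇒n6 (via fail)
[24] read 'a'  n6⇒n7  → match P6@[23:24]
[25] read 'a'  n7⇒n8  → match P1@[23:25],P6@[24:25]
[26] read 'b'  n8⇒n16 (via fail)  → match P4@[26:26]
[27] read 'b'  n16⇒n13 (via fail)  → match P4@[27:27]
[28] read 'a'  n13⇒n6 (via fail)
[29] read 'b'  n6⇒n16  → match P4@[29:29]
[30] read 'a'  n16⇒n17
[31] read 'c'  n17⇒n18
[32] read 'a'  n18⇒n19  → match P5@[28:32]
[33] read 'a'  n19⇒n7 (via fail)  → match P6@[32:33]
[34] read 'c'  n7⇒n1 (via fail)
[35] read 'a'  n1⇒n2
[36] read 'a'  n2⇒n7 (via fail)  → match P6@[35:36]
[37] read 'a'  n7⇒n8  → match P1@[35:37],P6@[36:37]
[38] read 'c'  n8⇒n1 (via fail)
[39] read 'c'  n1⇒n9
[40] read 'a'  n9⇒n10
[41] read 'b'  n10⇒n3 (via fail)  → match P4@[41:41]
[42] read 'c'  n3⇒n4
[43] read 'b'  n4⇒n5  → match P0@[39:43],P4@[43:43]
[44] read 'a'  n5⇒n6 (via fail)
[45] read 'a'  n6⇒n7  → match P6@[44:45]
[46] read 'c'  n7⇒n1 (via fail)
[47] read 'c'  n1⇒n9
[48] read 'c'  n9⇒n9 (via fail)
[49] read 'c'  n9⇒n9 (via fail)
[50] read 'a'  n9⇒n10
[51] read 'a'  n10⇒n11  → match P2@[48:51],P6@[50:51]
[52] read 'b'  n11⇒n16 (via fail)  → match P4@[52:52]
[53] read 'b'  n16⇒n13 (via fail)  → match P4@[53:53]
[54] read 'c'  n13⇒n14
[55] read 'c'  n14⇒n15  → match P3@[52:55]
[56] read 'b'  n15⇒n12 (via fail)  → match P4@[56:56]
[57] read 'b'  n12⇒n13  → match P4@[57:57]
[58] read 'b'  n13⇒n13 (via fail)  → match P4@[58:58]

All matches (sorted): [[0,4],[1,4],[3,3],[5,2],[5,6],[7,4],[10,4],[13,5],[16,4],[18,0],[18,4],[20,6],[21,4],[22,4],[24,6],[25,1],[25,6],[26,4],[27,4],[29,4],[32,5],[33,6],[36,6],[37,1],[37,6],[41,4],[43,0],[43,4],[45,6],[51,2],[51,6],[52,4],[53,4],[55,3],[56,4],[57,4],[58,4]]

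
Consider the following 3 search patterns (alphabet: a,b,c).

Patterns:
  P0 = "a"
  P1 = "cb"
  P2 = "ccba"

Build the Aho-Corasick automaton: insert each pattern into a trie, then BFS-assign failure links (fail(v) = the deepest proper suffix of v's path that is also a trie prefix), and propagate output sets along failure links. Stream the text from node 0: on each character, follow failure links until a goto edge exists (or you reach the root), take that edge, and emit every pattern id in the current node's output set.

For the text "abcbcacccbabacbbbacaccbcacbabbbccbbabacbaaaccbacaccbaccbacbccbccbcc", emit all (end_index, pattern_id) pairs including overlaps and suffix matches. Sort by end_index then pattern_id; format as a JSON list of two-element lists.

Construct AC machine:
Trie (insert patterns):
  n0 'ε': a→1 c→2
  n1 'a': ·  ←P0
  n2 'c': b→3 c→4
  n3 'cb': ·  ←P1
  n4 'cc': b→5
  n5 'ccb': a→6
  n6 'ccba': ·  ←P2

Failure links (BFS by depth):
  n1('a'): parent n0 fail=0; on 'a' 0 → fail=0;  out {0}∪∅={0}
  n2('c'): parent n0 fail=0; on 'c' 0 → fail=0;  out ∅∪∅=∅
  n3('cb'): parent n2 fail=0; on 'b' 0 → fail=0;  out {1}∪∅={1}
  n4('cc'): parent n2 fail=0; on 'c' 0 → fail=2;  out ∅∪∅=∅
  n5('ccb'): parent n4 fail=2; on 'b' 2 → fail=3;  out ∅∪{1}={1}
  n6('ccba'): parent n5 fail=3; on 'a' 3→0 → fail=1;  out {2}∪{0}={0,2}

Scan:
i=0 'a': node 0→1  ** P0@[0:0]
i=1 'b': node 1→0 (via fail)
i=2 'c': node 0→2
i=3 'b': node 2→3  ** P1@[2:3]
i=4 'c': node 3→2 (via fail)
i=5 'a': node 2→1 (via fail)  ** P0@[5:5]
i=6 'c': node 1→2 (via fail)
i=7 'c': node 2→4
i=8 'c': node 4→4 (via fail)
i=9 'b': node 4→5  ** P1@[8:9]
i=10 'a': node 5→6  ** P0@[10:10],P2@[7:10]
i=11 'b': node 6→0 (via fail)
i=12 'a': node 0→1  ** P0@[12:12]
i=13 'c': node 1→2 (via fail)
i=14 'b': node 2→3  ** P1@[13:14]
i=15 'b': node 3→0 (via fail)
i=16 'b': node 0→0
i=17 'a': node 0→1  ** P0@[17:17]
i=18 'c': node 1→2 (via fail)
i=19 'a': node 2→1 (via fail)  ** P0@[19:19]
i=20 'c': node 1→2 (via fail)
i=21 'c': node 2→4
i=22 'b': node 4→5  ** P1@[21:22]
i=23 'c': node 5→2 (via fail)
i=24 'a': node 2→1 (via fail)  ** P0@[24:24]
i=25 'c': node 1→2 (via fail)
i=26 'b': node 2→3  ** P1@[25:26]
i=27 'a': node 3→1 (via fail)  ** P0@[27:27]
i=28 'b': node 1→0 (via fail)
i=29 'b': node 0→0
i=30 'b': node 0→0
i=31 'c': node 0→2
i=32 'c': node 2→4
i=33 'b': node 4→5  ** P1@[32:33]
i=34 'b': node 5→0 (via fail)
i=35 'a': node 0→1  ** P0@[35:35]
i=36 'b': node 1→0 (via fail)
i=37 'a': node 0→1  ** P0@[37:37]
i=38 'c': node 1→2 (via fail)
i=39 'b': node 2→3  ** P1@[38:39]
i=40 'a': node 3→1 (via fail)  ** P0@[40:40]
i=41 'a': node 1→1 (via fail)  ** P0@[41:41]
i=42 'a': node 1→1 (via fail)  ** P0@[42:42]
i=43 'c': node 1→2 (via fail)
i=44 'c': node 2→4
i=45 'b': node 4→5  ** P1@[44:45]
i=46 'a': node 5→6  ** P0@[46:46],P2@[43:46]
i=47 'c': node 6→2 (via fail)
i=48 'a': node 2→1 (via fail)  ** P0@[48:48]
i=49 'c': node 1→2 (via fail)
i=50 'c': node 2→4
i=51 'b': node 4→5  ** P1@[50:51]
i=52 'a': node 5→6  ** P0@[52:52],P2@[49:52]
i=53 'c': node 6→2 (via fail)
i=54 'c': node 2→4
i=55 'b': node 4→5  ** P1@[54:55]
i=56 'a': node 5→6  ** P0@[56:56],P2@[53:56]
i=57 'c': node 6→2 (via fail)
i=58 'b': node 2→3  ** P1@[57:58]
i=59 'c': node 3→2 (via fail)
i=60 'c': node 2→4
i=61 'b': node 4→5  ** P1@[60:61]
i=62 'c': node 5→2 (via fail)
i=63 'c': node 2→4
i=64 'b': node 4→5  ** P1@[63:64]
i=65 'c': node 5→2 (via fail)
i=66 'c': node 2→4

All matches (sorted): [[0,0],[3,1],[5,0],[9,1],[10,0],[10,2],[12,0],[14,1],[17,0],[19,0],[22,1],[24,0],[26,1],[27,0],[33,1],[35,0],[37,0],[39,1],[40,0],[41,0],[42,0],[45,1],[46,0],[46,2],[48,0],[51,1],[52,0],[52,2],[55,1],[56,0],[56,2],[58,1],[61,1],[64,1]]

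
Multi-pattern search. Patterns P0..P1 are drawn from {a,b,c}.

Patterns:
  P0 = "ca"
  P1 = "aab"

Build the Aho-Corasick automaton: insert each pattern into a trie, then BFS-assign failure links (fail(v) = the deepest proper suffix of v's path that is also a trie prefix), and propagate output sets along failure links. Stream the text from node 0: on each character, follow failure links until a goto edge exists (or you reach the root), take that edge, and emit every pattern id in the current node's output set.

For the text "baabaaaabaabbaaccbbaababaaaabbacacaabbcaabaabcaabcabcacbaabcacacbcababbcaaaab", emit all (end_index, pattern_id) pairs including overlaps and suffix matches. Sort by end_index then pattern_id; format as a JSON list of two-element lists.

Build:
Trie nodes:
  0='ε' goto a→3 c→1
  1='c' goto a→2
  2='ca' goto ·  [P0 ends]
  3='a' goto a→4
  4='aa' goto b→5
  5='aab' goto ·  [P1 ends]

BFS fail/out derivation:
  n1('c'): parent n0 fail=0; on 'c' 0 → fail=0;  out ∅∪∅=∅
  n3('a'): parent n0 fail=0; on 'a' 0 → fail=0;  out ∅∪∅=∅
  n2('ca'): parent n1 fail=0; on 'a' 0 → fail=3;  out {0}∪∅={0}
  n4('aa'): parent n3 fail=0; on 'a' 0 → fail=3;  out ∅∪∅=∅
  n5('aab'): parent n4 fail=3; on 'b' 3→0 → fail=0;  out {1}∪∅={1}

Text stream:
[0] read 'b'  n0⇒n0
[1] read 'a'  n0⇒n3
[2] read 'a'  n3⇒n4
[3] read 'b'  n4⇒n5  → match P1@[1:3]
[4] read 'a'  n5⇒n3 (fail-walked)
[5] read 'a'  n3⇒n4
[6] read 'a'  n4⇒n4 (fail-walked)
[7] read 'a'  n4⇒n4 (fail-walked)
[8] read 'b'  n4⇒n5  → match P1@[6:8]
[9] read 'a'  n5⇒n3 (fail-walked)
[10] read 'a'  n3⇒n4
[11] read 'b'  n4⇒n5  → match P1@[9:11]
[12] read 'b'  n5⇒n0 (fail-walked)
[13] read 'a'  n0⇒n3
[14] read 'a'  n3⇒n4
[15] read 'c'  n4⇒n1 (fail-walked)
[16] read 'c'  n1⇒n1 (fail-walked)
[17] read 'b'  n1⇒n0 (fail-walked)
[18] read 'b'  n0⇒n0
[19] read 'a'  n0⇒n3
[20] read 'a'  n3⇒n4
[21] read 'b'  n4⇒n5  → match P1@[19:21]
[22] read 'a'  n5⇒n3 (fail-walked)
[23] read 'b'  n3⇒n0 (fail-walked)
[24] read 'a'  n0⇒n3
[25] read 'a'  n3⇒n4
[26] read 'a'  n4⇒n4 (fail-walked)
[27] read 'a'  n4⇒n4 (fail-walked)
[28] read 'b'  n4⇒n5  → match P1@[26:28]
[29] read 'b'  n5⇒n0 (fail-walked)
[30] read 'a'  n0⇒n3
[31] read 'c'  n3⇒n1 (fail-walked)
[32] read 'a'  n1⇒n2  → match P0@[31:32]
[33] read 'c'  n2⇒n1 (fail-walked)
[34] read 'a'  n1⇒n2  → match P0@[33:34]
[35] read 'a'  n2⇒n4 (fail-walked)
[36] read 'b'  n4⇒n5  → match P1@[34:36]
[37] read 'b'  n5⇒n0 (fail-walked)
[38] read 'c'  n0⇒n1
[39] read 'a'  n1⇒n2  → match P0@[38:39]
[40] read 'a'  n2⇒n4 (fail-walked)
[41] read 'b'  n4⇒n5  → match P1@[39:41]
[42] read 'a'  n5⇒n3 (fail-walked)
[43] read 'a'  n3⇒n4
[44] read 'b'  n4⇒n5  → match P1@[42:44]
[45] read 'c'  n5⇒n1 (fail-walked)
[46] read 'a'  n1⇒n2  → match P0@[45:46]
[47] read 'a'  n2⇒n4 (fail-walked)
[48] read 'b'  n4⇒n5  → match P1@[46:48]
[49] read 'c'  n5⇒n1 (fail-walked)
[50] read 'a'  n1⇒n2  → match P0@[49:50]
[51] read 'b'  n2⇒n0 (fail-walked)
[52] read 'c'  n0⇒n1
[53] read 'a'  n1⇒n2  → match P0@[52:53]
[54] read 'c'  n2⇒n1 (fail-walked)
[55] read 'b'  n1⇒n0 (fail-walked)
[56] read 'a'  n0⇒n3
[57] read 'a'  n3⇒n4
[58] read 'b'  n4⇒n5  → match P1@[56:58]
[59] read 'c'  n5⇒n1 (fail-walked)
[60] read 'a'  n1⇒n2  → match P0@[59:60]
[61] read 'c'  n2⇒n1 (fail-walked)
[62] read 'a'  n1⇒n2  → match P0@[61:62]
[63] read 'c'  n2⇒n1 (fail-walked)
[64] read 'b'  n1⇒n0 (fail-walked)
[65] read 'c'  n0⇒n1
[66] read 'a'  n1⇒n2  → match P0@[65:66]
[67] read 'b'  n2⇒n0 (fail-walked)
[68] read 'a'  n0⇒n3
[69] read 'b'  n3⇒n0 (fail-walked)
[70] read 'b'  n0⇒n0
[71] read 'c'  n0⇒n1
[72] read 'a'  n1⇒n2  → match P0@[71:72]
[73] read 'a'  n2⇒n4 (fail-walked)
[74] read 'a'  n4⇒n4 (fail-walked)
[75] read 'a'  n4⇒n4 (fail-walked)
[76] read 'b'  n4⇒n5  → match P1@[74:76]

All matches (sorted): [[3,1],[8,1],[11,1],[21,1],[28,1],[32,0],[34,0],[36,1],[39,0],[41,1],[44,1],[46,0],[48,1],[50,0],[53,0],[58,1],[60,0],[62,0],[66,0],[72,0],[76,1]]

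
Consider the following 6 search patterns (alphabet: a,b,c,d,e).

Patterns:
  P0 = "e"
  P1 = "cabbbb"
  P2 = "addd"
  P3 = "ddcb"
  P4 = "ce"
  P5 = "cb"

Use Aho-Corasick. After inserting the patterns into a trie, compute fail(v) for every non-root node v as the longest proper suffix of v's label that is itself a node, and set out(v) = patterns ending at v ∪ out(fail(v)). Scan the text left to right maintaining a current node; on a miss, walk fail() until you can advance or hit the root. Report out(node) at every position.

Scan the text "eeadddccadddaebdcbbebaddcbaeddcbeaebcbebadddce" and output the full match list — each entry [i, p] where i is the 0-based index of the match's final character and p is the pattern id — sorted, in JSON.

Build:
Trie nodes:
  0='ε' goto a→8 c→2 d→12 e→1
  1='e' goto ·  ←P0
  2='c' goto a→3 b→17 e→16
  3='ca' goto b→4
  4='cab' goto b→5
  5='cabb' goto b→6
  6='cabbb' goto b→7
  7='cabbbb' goto ·  ←P1
  8='a' goto d→9
  9='ad' goto d→10
  10='add' goto d→11
  11='addd' goto ·  ←P2
  12='d' goto d→13
  13='dd' goto c→14
  14='ddc' goto b→15
  15='ddcb' goto ·  ←P3
  16='ce' goto ·  ←P4
  17='cb' goto ·  ←P5

Failure links (BFS by depth):
  n1('e'): parent n0 fail=0; on 'e' 0 → fail=0;  out {0}∪∅={0}
  n2('c'): parent n0 fail=0; on 'c' 0 → fail=0;  out ∅∪∅=∅
  n8('a'): parent n0 fail=0; on 'a' 0 → fail=0;  out ∅∪∅=∅
  n12('d'): parent n0 fail=0; on 'd' 0 → fail=0;  out ∅∪∅=∅
  n3('ca'): parent n2 fail=0; on 'a' 0 → fail=8;  out ∅∪∅=∅
  n9('ad'): parent n8 fail=0; on 'd' 0 → fail=12;  out ∅∪∅=∅
  n13('dd'): parent n12 fail=0; on 'd' 0 → fail=12;  out ∅∪∅=∅
  n16('ce'): parent n2 fail=0; on 'e' 0 → fail=1;  out {4}∪{0}={0,4}
  n17('cb'): parent n2 fail=0; on 'b' 0 → fail=0;  out {5}∪∅={5}
  n4('cab'): parent n3 fail=8; on 'b' 8→0 → fail=0;  out ∅∪∅=∅
  n10('add'): parent n9 fail=12; on 'd' 12 → fail=13;  out ∅∪∅=∅
  n14('ddc'): parent n13 fail=12; on 'c' 12→0 → fail=2;  out ∅∪∅=∅
  n5('cabb'): parent n4 fail=0; on 'b' 0 → fail=0;  out ∅∪∅=∅
  n11('addd'): parent n10 fail=13; on 'd' 13→12 → fail=13;  out {2}∪∅={2}
  n15('ddcb'): parent n14 fail=2; on 'b' 2 → fail=17;  out {3}∪{5}={3,5}
  n6('cabbb'): parent n5 fail=0; on 'b' 0 → fail=0;  out ∅∪∅=∅
  n7('cabbbb'): parent n6 fail=0; on 'b' 0 → fail=0;  out {1}∪∅={1}

Text stream:
pos 0 'e': at 1  ** P0@[0:0]
pos 1 'e': at 1 ·f  ** P0@[1:1]
pos 2 'a': at 8 ·f
pos 3 'd': at 9
pos 4 'd': at 10
pos 5 'd': at 11  ** P2@[2:5]
pos 6 'c': at 14 ·f
pos 7 'c': at 2 ·f
pos 8 'a': at 3
pos 9 'd': at 9 ·f
pos 10 'd': at 10
pos 11 'd': at 11  ** P2@[8:11]
pos 12 'a': at 8 ·f
pos 13 'e': at 1 ·f  ** P0@[13:13]
pos 14 'b': at 0 ·f
pos 15 'd': at 12
pos 16 'c': at 2 ·f
pos 17 'b': at 17  ** P5@[16:17]
pos 18 'b': at 0 ·f
pos 19 'e': at 1  ** P0@[19:19]
pos 20 'b': at 0 ·f
pos 21 'a': at 8
pos 22 'd': at 9
pos 23 'd': at 10
pos 24 'c': at 14 ·f
pos 25 'b': at 15  ** P3@[22:25],P5@[24:25]
pos 26 'a': at 8 ·f
pos 27 'e': at 1 ·f  ** P0@[27:27]
pos 28 'd': at 12 ·f
pos 29 'd': at 13
pos 30 'c': at 14
pos 31 'b': at 15  ** P3@[28:31],P5@[30:31]
pos 32 'e': at 1 ·f  ** P0@[32:32]
pos 33 'a': at 8 ·f
pos 34 'e': at 1 ·f  ** P0@[34:34]
pos 35 'b': at 0 ·f
pos 36 'c': at 2
pos 37 'b': at 17  ** P5@[36:37]
pos 38 'e': at 1 ·f  ** P0@[38:38]
pos 39 'b': at 0 ·f
pos 40 'a': at 8
pos 41 'd': at 9
pos 42 'd': at 10
pos 43 'd': at 11  ** P2@[40:43]
pos 44 'c': at 14 ·f
pos 45 'e': at 16 ·f  ** P0@[45:45],P4@[44:45]

All matches (sorted): [[0,0],[1,0],[5,2],[11,2],[13,0],[17,5],[19,0],[25,3],[25,5],[27,0],[31,3],[31,5],[32,0],[34,0],[37,5],[38,0],[43,2],[45,0],[45,4]]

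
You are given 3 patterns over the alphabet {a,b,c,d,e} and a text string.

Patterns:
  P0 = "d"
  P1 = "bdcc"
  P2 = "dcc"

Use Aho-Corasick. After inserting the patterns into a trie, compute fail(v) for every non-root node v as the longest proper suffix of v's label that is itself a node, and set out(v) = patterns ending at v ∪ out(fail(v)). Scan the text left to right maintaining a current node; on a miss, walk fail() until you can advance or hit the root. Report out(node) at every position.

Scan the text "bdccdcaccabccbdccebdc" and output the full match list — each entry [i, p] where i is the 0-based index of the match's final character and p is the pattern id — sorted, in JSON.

Build:
Trie (insert patterns):
  n0 'ε': b→2 d→1
  n1 'd': c→6  ←P0
  n2 'b': d→3
  n3 'bd': c→4
  n4 'bdc': c→5
  n5 'bdcc': ·  ←P1
  n6 'dc': c→7
  n7 'dcc': ·  ←P2

Failure links (BFS by depth):
  n1('d'): parent n0 fail=0; on 'd' 0 → fail=0;  out {0}∪∅={0}
  n2('b'): parent n0 fail=0; on 'b' 0 → fail=0;  out ∅∪∅=∅
  n3('bd'): parent n2 fail=0; on 'd' 0 → fail=1;  out ∅∪{0}={0}
  n6('dc'): parent n1 fail=0; on 'c' 0 → fail=0;  out ∅∪∅=∅
  n4('bdc'): parent n3 fail=1; on 'c' 1 → fail=6;  out ∅∪∅=∅
  n7('dcc'): parent n6 fail=0; on 'c' 0 → fail=0;  out {2}∪∅={2}
  n5('bdcc'): parent n4 fail=6; on 'c' 6 → fail=7;  out {1}∪{2}={1,2}

Scan:
i=0 'b': node 0→2
i=1 'd': node 2→3  → match P0@[1:1]
i=2 'c': node 3→4
i=3 'c': node 4→5  → match P1@[0:3],P2@[1:3]
i=4 'd': node 5→1 ·f  → match P0@[4:4]
i=5 'c': node 1→6
i=6 'a': node 6→0 ·f
i=7 'c': node 0→0
i=8 'c': node 0→0
i=9 'a': node 0→0
i=10 'b': node 0→2
i=11 'c': node 2→0 ·f
i=12 'c': node 0→0
i=13 'b': node 0→2
i=14 'd': node 2→3  → match P0@[14:14]
i=15 'c': node 3→4
i=16 'c': node 4→5  → match P1@[13:16],P2@[14:16]
i=17 'e': node 5→0 ·f
i=18 'b': node 0→2
i=19 'd': node 2→3  → match P0@[19:19]
i=20 'c': node 3→4

Matches: [[1,0],[3,1],[3,2],[4,0],[14,0],[16,1],[16,2],[19,0]]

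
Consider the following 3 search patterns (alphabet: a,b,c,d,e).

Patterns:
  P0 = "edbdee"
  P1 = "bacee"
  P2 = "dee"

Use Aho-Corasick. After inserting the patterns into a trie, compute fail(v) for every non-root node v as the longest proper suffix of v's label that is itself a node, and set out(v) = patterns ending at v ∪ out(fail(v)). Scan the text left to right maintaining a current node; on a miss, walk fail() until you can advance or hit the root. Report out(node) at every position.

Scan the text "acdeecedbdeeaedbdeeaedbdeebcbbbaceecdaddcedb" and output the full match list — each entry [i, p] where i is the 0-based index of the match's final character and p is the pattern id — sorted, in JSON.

Build automaton:
Trie nodes:
  0='ε' goto b→7 d→12 e→1
  1='e' goto d→2
  2='ed' goto b→3
  3='edb' goto d→4
  4='edbd' goto e→5
  5='edbde' goto e→6
  6='edbdee' goto ·  [P0 ends]
  7='b' goto a→8
  8='ba' goto c→9
  9='bac' goto e→10
  10='bace' goto e→11
  11='bacee' goto ·  [P1 ends]
  12='d' goto e→13
  13='de' goto e→14
  14='dee' goto ·  [P2 ends]

Failure links (BFS by depth):
  fail(1) 'e': from fail(0)=0 chase 'e': 0 ⇒ 0;  out=∅∪out(0)=∅
  fail(7) 'b': from fail(0)=0 chase 'b': 0 ⇒ 0;  out=∅∪out(0)=∅
  fail(12) 'd': from fail(0)=0 chase 'd': 0 ⇒ 0;  out=∅∪out(0)=∅
  fail(2) 'ed': from fail(1)=0 chase 'd': 0 ⇒ 12;  out=∅∪out(12)=∅
  fail(8) 'ba': from fail(7)=0 chase 'a': 0 ⇒ 0;  out=∅∪out(0)=∅
  fail(13) 'de': from fail(12)=0 chase 'e': 0 ⇒ 1;  out=∅∪out(1)=∅
  fail(3) 'edb': from fail(2)=12 chase 'b': 12→0 ⇒ 7;  out=∅∪out(7)=∅
  fail(9) 'bac': from fail(8)=0 chase 'c': 0 ⇒ 0;  out=∅∪out(0)=∅
  fail(14) 'dee': from fail(13)=1 chase 'e': 1→0 ⇒ 1;  out={2}∪out(1)={2}
  fail(4) 'edbd': from fail(3)=7 chase 'd': 7→0 ⇒ 12;  out=∅∪out(12)=∅
  fail(10) 'bace': from fail(9)=0 chase 'e': 0 ⇒ 1;  out=∅∪out(1)=∅
  fail(5) 'edbde': from fail(4)=12 chase 'e': 12 ⇒ 13;  out=∅∪out(13)=∅
  fail(11) 'bacee': from fail(10)=1 chase 'e': 1→0 ⇒ 1;  out={1}∪out(1)={1}
  fail(6) 'edbdee': from fail(5)=13 chase 'e': 13 ⇒ 14;  out={0}∪out(14)={0,2}

Scan:
pos 0 'a': at 0
pos 1 'c': at 0
pos 2 'd': at 12
pos 3 'e': at 13
pos 4 'e': at 14  → match P2@[2:4]
pos 5 'c': at 0 ·f
pos 6 'e': at 1
pos 7 'd': at 2
pos 8 'b': at 3
pos 9 'd': at 4
pos 10 'e': at 5
pos 11 'e': at 6  → match P0@[6:11],P2@[9:11]
pos 12 'a': at 0 ·f
pos 13 'e': at 1
pos 14 'd': at 2
pos 15 'b': at 3
pos 16 'd': at 4
pos 17 'e': at 5
pos 18 'e': at 6  → match P0@[13:18],P2@[16:18]
pos 19 'a': at 0 ·f
pos 20 'e': at 1
pos 21 'd': at 2
pos 22 'b': at 3
pos 23 'd': at 4
pos 24 'e': at 5
pos 25 'e': at 6  → match P0@[20:25],P2@[23:25]
pos 26 'b': at 7 ·f
pos 27 'c': at 0 ·f
pos 28 'b': at 7
pos 29 'b': at 7 ·f
pos 30 'b': at 7 ·f
pos 31 'a': at 8
pos 32 'c': at 9
pos 33 'e': at 10
pos 34 'e': at 11  → match P1@[30:34]
pos 35 'c': at 0 ·f
pos 36 'd': at 12
pos 37 'a': at 0 ·f
pos 38 'd': at 12
pos 39 'd': at 12 ·f
pos 40 'c': at 0 ·f
pos 41 'e': at 1
pos 42 'd': at 2
pos 43 'b': at 3

All matches (sorted): [[4,2],[11,0],[11,2],[18,0],[18,2],[25,0],[25,2],[34,1]]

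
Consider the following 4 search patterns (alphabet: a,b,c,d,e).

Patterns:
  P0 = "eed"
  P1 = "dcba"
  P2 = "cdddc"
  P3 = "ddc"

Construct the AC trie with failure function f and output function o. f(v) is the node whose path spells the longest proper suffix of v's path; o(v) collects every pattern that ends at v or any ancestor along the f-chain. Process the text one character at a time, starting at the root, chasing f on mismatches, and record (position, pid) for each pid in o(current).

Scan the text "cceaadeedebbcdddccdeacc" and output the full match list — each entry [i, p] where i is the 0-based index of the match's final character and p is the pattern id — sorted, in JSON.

Build automaton:
Trie nodes:
  0='ε' goto c→8 d→4 e→1
  1='e' goto e→2
  2='ee' goto d→3
  3='eed' goto ·  [P0 ends]
  4='d' goto c→5 d→13
  5='dc' goto b→6
  6='dcb' goto a→7
  7='dcba' goto ·  [P1 ends]
  8='c' goto d→9
  9='cd' goto d→10
  10='cdd' goto d→11
  11='cddd' goto c→12
  12='cdddc' goto ·  [P2 ends]
  13='dd' goto c→14
  14='ddc' goto ·  [P3 ends]

Failure links (BFS by depth):
  n1('e'): parent n0 fail=0; on 'e' 0 → fail=0;  out ∅∪∅=∅
  n4('d'): parent n0 fail=0; on 'd' 0 → fail=0;  out ∅∪∅=∅
  n8('c'): parent n0 fail=0; on 'c' 0 → fail=0;  out ∅∪∅=∅
  n2('ee'): parent n1 fail=0; on 'e' 0 → fail=1;  out ∅∪∅=∅
  n5('dc'): parent n4 fail=0; on 'c' 0 → fail=8;  out ∅∪∅=∅
  n9('cd'): parent n8 fail=0; on 'd' 0 → fail=4;  out ∅∪∅=∅
  n13('dd'): parent n4 fail=0; on 'd' 0 → fail=4;  out ∅∪∅=∅
  n3('eed'): parent n2 fail=1; on 'd' 1→0 → fail=4;  out {0}∪∅={0}
  n6('dcb'): parent n5 fail=8; on 'b' 8→0 → fail=0;  out ∅∪∅=∅
  n10('cdd'): parent n9 fail=4; on 'd' 4 → fail=13;  out ∅∪∅=∅
  n14('ddc'): parent n13 fail=4; on 'c' 4 → fail=5;  out {3}∪∅={3}
  n7('dcba'): parent n6 fail=0; on 'a' 0 → fail=0;  out {1}∪∅={1}
  n11('cddd'): parent n10 fail=13; on 'd' 13→4 → fail=13;  out ∅∪∅=∅
  n12('cdddc'): parent n11 fail=13; on 'c' 13 → fail=14;  out {2}∪{3}={2,3}

Scan:
i=0 'c': node 0→8
i=1 'c': node 8→8 (via fail)
i=2 'e': node 8→1 (via fail)
i=3 'a': node 1→0 (via fail)
i=4 'a': node 0→0
i=5 'd': node 0→4
i=6 'e': node 4→1 (via fail)
i=7 'e': node 1→2
i=8 'd': node 2→3  emit P0@[6:8]
i=9 'e': node 3→1 (via fail)
i=10 'b': node 1→0 (via fail)
i=11 'b': node 0→0
i=12 'c': node 0→8
i=13 'd': node 8→9
i=14 'd': node 9→10
i=15 'd': node 10→11
i=16 'c': node 11→12  emit P2@[12:16],P3@[14:16]
i=17 'c': node 12→8 (via fail)
i=18 'd': node 8→9
i=19 'e': node 9→1 (via fail)
i=20 'a': node 1→0 (via fail)
i=21 'c': node 0→8
i=22 'c': node 8→8 (via fail)

Result: [[8,0],[16,2],[16,3]]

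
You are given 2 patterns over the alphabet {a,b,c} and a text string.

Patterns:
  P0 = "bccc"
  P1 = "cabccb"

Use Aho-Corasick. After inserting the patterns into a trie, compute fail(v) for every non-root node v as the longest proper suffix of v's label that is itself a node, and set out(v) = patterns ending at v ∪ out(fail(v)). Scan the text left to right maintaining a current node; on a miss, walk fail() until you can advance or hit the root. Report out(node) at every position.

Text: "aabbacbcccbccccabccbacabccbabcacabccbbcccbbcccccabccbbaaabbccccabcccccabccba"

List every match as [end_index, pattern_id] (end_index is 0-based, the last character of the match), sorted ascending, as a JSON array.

Build:
Trie (insert patterns):
  0='ε' goto b→1 c→5
  1='b' goto c→2
  2='bc' goto c→3
  3='bcc' goto c→4
  4='bccc' goto ·  [P0 ends]
  5='c' goto a→6
  6='ca' goto b→7
  7='cab' goto c→8
  8='cabc' goto c→9
  9='cabcc' goto b→10
  10='cabccb' goto ·  [P1 ends]

Failure links (BFS by depth):
  n1('b'): parent n0 fail=0; on 'b' 0 → fail=0;  out ∅∪∅=∅
  n5('c'): parent n0 fail=0; on 'c' 0 → fail=0;  out ∅∪∅=∅
  n2('bc'): parent n1 fail=0; on 'c' 0 → fail=5;  out ∅∪∅=∅
  n6('ca'): parent n5 fail=0; on 'a' 0 → fail=0;  out ∅∪∅=∅
  n3('bcc'): parent n2 fail=5; on 'c' 5→0 → fail=5;  out ∅∪∅=∅
  n7('cab'): parent n6 fail=0; on 'b' 0 → fail=1;  out ∅∪∅=∅
  n4('bccc'): parent n3 fail=5; on 'c' 5→0 → fail=5;  out {0}∪∅={0}
  n8('cabc'): parent n7 fail=1; on 'c' 1 → fail=2;  out ∅∪∅=∅
  n9('cabcc'): parent n8 fail=2; on 'c' 2 → fail=3;  out ∅∪∅=∅
  n10('cabccb'): parent n9 fail=3; on 'b' 3→5→0 → fail=1;  out {1}∪∅={1}

Text stream:
i=0 'a': node 0→0
i=1 'a': node 0→0
i=2 'b': node 0→1
i=3 'b': node 1→1 (fail-walked)
i=4 'a': node 1→0 (fail-walked)
i=5 'c': node 0→5
i=6 'b': node 5→1 (fail-walked)
i=7 'c': node 1→2
i=8 'c': node 2→3
i=9 'c': node 3→4  → match P0@[6:9]
i=10 'b': node 4→1 (fail-walked)
i=11 'c': node 1→2
i=12 'c': node 2→3
i=13 'c': node 3→4  → match P0@[10:13]
i=14 'c': node 4→5 (fail-walked)
i=15 'a': node 5→6
i=16 'b': node 6→7
i=17 'c': node 7→8
i=18 'c': node 8→9
i=19 'b': node 9→10  → match P1@[14:19]
i=20 'a': node 10→0 (fail-walked)
i=21 'c': node 0→5
i=22 'a': node 5→6
i=23 'b': node 6→7
i=24 'c': node 7→8
i=25 'c': node 8→9
i=26 'b': node 9→10  → match P1@[21:26]
i=27 'a': node 10→0 (fail-walked)
i=28 'b': node 0→1
i=29 'c': node 1→2
i=30 'a': node 2→6 (fail-walked)
i=31 'c': node 6→5 (fail-walked)
i=32 'a': node 5→6
i=33 'b': node 6→7
i=34 'c': node 7→8
i=35 'c': node 8→9
i=36 'b': node 9→10  → match P1@[31:36]
i=37 'b': node 10→1 (fail-walked)
i=38 'c': node 1→2
i=39 'c': node 2→3
i=40 'c': node 3→4  → match P0@[37:40]
i=41 'b': node 4→1 (fail-walked)
i=42 'b': node 1→1 (fail-walked)
i=43 'c': node 1→2
i=44 'c': node 2→3
i=45 'c': node 3→4  → match P0@[42:45]
i=46 'c': node 4→5 (fail-walked)
i=47 'c': node 5→5 (fail-walked)
i=48 'a': node 5→6
i=49 'b': node 6→7
i=50 'c': node 7→8
i=51 'c': node 8→9
i=52 'b': node 9→10  → match P1@[47:52]
i=53 'b': node 10→1 (fail-walked)
i=54 'a': node 1→0 (fail-walked)
i=55 'a': node 0→0
i=56 'a': node 0→0
i=57 'b': node 0→1
i=58 'b': node 1→1 (fail-walked)
i=59 'c': node 1→2
i=60 'c': node 2→3
i=61 'c': node 3→4  → match P0@[58:61]
i=62 'c': node 4→5 (fail-walked)
i=63 'a': node 5→6
i=64 'b': node 6→7
i=65 'c': node 7→8
i=66 'c': node 8→9
i=67 'c': node 9→4 (fail-walked)  → match P0@[64:67]
i=68 'c': node 4→5 (fail-walked)
i=69 'c': node 5→5 (fail-walked)
i=70 'a': node 5→6
i=71 'b': node 6→7
i=72 'c': node 7→8
i=73 'c': node 8→9
i=74 'b': node 9→10  → match P1@[69:74]
i=75 'a': node 10→0 (fail-walked)

Matches: [[9,0],[13,0],[19,1],[26,1],[36,1],[40,0],[45,0],[52,1],[61,0],[67,0],[74,1]]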